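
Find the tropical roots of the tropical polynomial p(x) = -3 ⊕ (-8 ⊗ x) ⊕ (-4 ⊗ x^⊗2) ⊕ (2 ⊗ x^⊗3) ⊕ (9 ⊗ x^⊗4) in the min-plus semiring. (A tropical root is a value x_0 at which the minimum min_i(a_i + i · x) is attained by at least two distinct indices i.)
Roots: {-7, -6, -4, 5}

Each tropical root is a break point of the lower envelope of the lines y = a_i + i · x (there are 5 lines, with slopes 0, 1, ..., 4). Only the lines that attain the minimum somewhere contribute to roots; other lines are dominated. Here the surviving (envelope) indices are i = 4, i = 3, i = 2, i = 1, i = 0.
Intersections between consecutive envelope lines give the roots: for adjacent envelope indices i < j the intersection is x = (a_i − a_j) / (j − i). Reading off the sorted break points: {-7, -6, -4, 5}.
Verification: at each break x_0, at least two indices attain the minimum of min_i(a_i + i · x_0).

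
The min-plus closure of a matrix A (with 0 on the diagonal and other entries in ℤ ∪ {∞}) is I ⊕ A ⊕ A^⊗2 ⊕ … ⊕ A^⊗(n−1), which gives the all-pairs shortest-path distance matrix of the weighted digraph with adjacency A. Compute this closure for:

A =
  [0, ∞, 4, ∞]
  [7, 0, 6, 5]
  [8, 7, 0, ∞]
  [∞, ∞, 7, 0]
Closure =
  [0, 11, 4, 16]
  [7, 0, 6, 5]
  [8, 7, 0, 12]
  [15, 14, 7, 0]

This is the Floyd-Warshall all-pairs shortest-path computation. For each intermediate vertex k = 0, 1, …, 3, update dist[i][j] ← min(dist[i][j], dist[i][k] + dist[k][j]). The final matrix gives, for each (i, j), the minimum total weight of any directed path from i to j (possibly empty when i = j).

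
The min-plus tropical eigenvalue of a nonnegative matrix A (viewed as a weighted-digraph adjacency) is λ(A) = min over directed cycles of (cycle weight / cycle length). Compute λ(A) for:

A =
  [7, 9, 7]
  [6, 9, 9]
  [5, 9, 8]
λ(A) = 6

Enumerate directed cycles and compute their means (weight / length). Sample:
  cycle 0 → 0: weight = 7, length = 1, mean = 7/1 ≈ 7.000
  cycle 1 → 1: weight = 9, length = 1, mean = 9/1 ≈ 9.000
  cycle 2 → 2: weight = 8, length = 1, mean = 8/1 ≈ 8.000
  cycle 0 → 1 → 0: weight = 15, length = 2, mean = 15/2 ≈ 7.500
  cycle 0 → 2 → 0: weight = 12, length = 2, mean = 12/2 ≈ 6.000
  cycle 1 → 0 → 1: weight = 15, length = 2, mean = 15/2 ≈ 7.500
Minimum mean = 6.000, attained e.g. along the cycle 0 → 2 → 0 with weight 12 and length 2. So λ(A) = 12/2 = 6.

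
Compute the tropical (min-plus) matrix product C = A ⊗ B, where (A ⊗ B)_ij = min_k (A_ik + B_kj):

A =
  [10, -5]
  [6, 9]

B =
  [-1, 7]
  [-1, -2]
A ⊗ B =
  [-6, -7]
  [5, 7]

Apply the min-plus product entry-by-entry:
  C[0][0] = min over k of (A[0][0] + B[0][0] = 10 + -1 = 9, A[0][1] + B[1][0] = -5 + -1 = -6) = -6 (attained at k = 1)
  C[0][1] = min over k of (A[0][0] + B[0][1] = 10 + 7 = 17, A[0][1] + B[1][1] = -5 + -2 = -7) = -7 (attained at k = 1)
  C[1][0] = min over k of (A[1][0] + B[0][0] = 6 + -1 = 5, A[1][1] + B[1][0] = 9 + -1 = 8) = 5 (attained at k = 0)
  C[1][1] = min over k of (A[1][0] + B[0][1] = 6 + 7 = 13, A[1][1] + B[1][1] = 9 + -2 = 7) = 7 (attained at k = 1)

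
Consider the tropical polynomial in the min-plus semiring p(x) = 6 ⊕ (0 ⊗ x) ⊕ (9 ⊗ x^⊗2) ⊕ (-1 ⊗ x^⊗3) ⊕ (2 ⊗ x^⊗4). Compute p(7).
p(7) = 6

A tropical monomial a ⊗ x^⊗i evaluates to a + i · x. Evaluating each term at x = 7:
  Term 0 contributes 6 + 0 · 7 = 6
  Term 1 contributes 0 + 1 · 7 = 7
  Term 2 contributes 9 + 2 · 7 = 23
  Term 3 contributes -1 + 3 · 7 = 20
  Term 4 contributes 2 + 4 · 7 = 30
p(7) = ⊕ of these = min[6, 7, 23, 20, 30] = 6.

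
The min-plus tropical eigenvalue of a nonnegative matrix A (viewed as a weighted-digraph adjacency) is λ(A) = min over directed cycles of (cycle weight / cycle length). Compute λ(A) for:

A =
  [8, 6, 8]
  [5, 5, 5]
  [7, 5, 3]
λ(A) = 3

Enumerate directed cycles and compute their means (weight / length). Sample:
  cycle 0 → 0: weight = 8, length = 1, mean = 8/1 ≈ 8.000
  cycle 1 → 1: weight = 5, length = 1, mean = 5/1 ≈ 5.000
  cycle 2 → 2: weight = 3, length = 1, mean = 3/1 ≈ 3.000
  cycle 0 → 1 → 0: weight = 11, length = 2, mean = 11/2 ≈ 5.500
  cycle 0 → 2 → 0: weight = 15, length = 2, mean = 15/2 ≈ 7.500
  cycle 1 → 0 → 1: weight = 11, length = 2, mean = 11/2 ≈ 5.500
Minimum mean = 3.000, attained e.g. along the cycle 2 → 2 with weight 3 and length 1. So λ(A) = 3/1 = 3.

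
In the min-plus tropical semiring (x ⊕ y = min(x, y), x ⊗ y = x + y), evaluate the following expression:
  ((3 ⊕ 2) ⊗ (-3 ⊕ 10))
((3 ⊕ 2) ⊗ (-3 ⊕ 10)) = -1

Expand innermost to outermost. Recall ⊕ takes the minimum of its arguments and ⊗ takes their sum. Working out the expression ((3 ⊕ 2) ⊗ (-3 ⊕ 10)) gives -1.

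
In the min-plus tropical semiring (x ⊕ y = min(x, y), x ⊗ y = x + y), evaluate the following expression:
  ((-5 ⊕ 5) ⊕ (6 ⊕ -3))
((-5 ⊕ 5) ⊕ (6 ⊕ -3)) = -5

Expand innermost to outermost. Recall ⊕ takes the minimum of its arguments and ⊗ takes their sum. Working out the expression ((-5 ⊕ 5) ⊕ (6 ⊕ -3)) gives -5.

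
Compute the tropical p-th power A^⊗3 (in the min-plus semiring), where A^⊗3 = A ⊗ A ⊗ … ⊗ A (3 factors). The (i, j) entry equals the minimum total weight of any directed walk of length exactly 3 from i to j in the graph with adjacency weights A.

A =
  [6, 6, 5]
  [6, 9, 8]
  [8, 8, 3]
A^⊗3 =
  [16, 16, 11]
  [18, 18, 14]
  [14, 14, 9]

Each entry (A^⊗3)_ij equals the minimum over all length-3 walks i = v_0 → v_1 → … → v_3 = j of Σ_t A[v_t][v_{t+1}]. For example, for (i, j) = (0, 2) we minimise over 9 possible intermediate vertex sequences; the minimum is 11, attained along the walk 0 → 2 → 2 → 2.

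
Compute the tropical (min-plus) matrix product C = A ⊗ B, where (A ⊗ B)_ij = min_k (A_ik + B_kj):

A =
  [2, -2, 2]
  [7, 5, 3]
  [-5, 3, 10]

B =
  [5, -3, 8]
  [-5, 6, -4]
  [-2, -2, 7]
A ⊗ B =
  [-7, -1, -6]
  [0, 1, 1]
  [-2, -8, -1]

Apply the min-plus product entry-by-entry:
  C[0][0] = min over k of (A[0][0] + B[0][0] = 2 + 5 = 7, A[0][1] + B[1][0] = -2 + -5 = -7, A[0][2] + B[2][0] = 2 + -2 = 0) = -7 (attained at k = 1)
  C[0][1] = min over k of (A[0][0] + B[0][1] = 2 + -3 = -1, A[0][1] + B[1][1] = -2 + 6 = 4, A[0][2] + B[2][1] = 2 + -2 = 0) = -1 (attained at k = 0)
  C[0][2] = min over k of (A[0][0] + B[0][2] = 2 + 8 = 10, A[0][1] + B[1][2] = -2 + -4 = -6, A[0][2] + B[2][2] = 2 + 7 = 9) = -6 (attained at k = 1)
  C[1][0] = min over k of (A[1][0] + B[0][0] = 7 + 5 = 12, A[1][1] + B[1][0] = 5 + -5 = 0, A[1][2] + B[2][0] = 3 + -2 = 1) = 0 (attained at k = 1)
  C[1][1] = min over k of (A[1][0] + B[0][1] = 7 + -3 = 4, A[1][1] + B[1][1] = 5 + 6 = 11, A[1][2] + B[2][1] = 3 + -2 = 1) = 1 (attained at k = 2)
  C[1][2] = min over k of (A[1][0] + B[0][2] = 7 + 8 = 15, A[1][1] + B[1][2] = 5 + -4 = 1, A[1][2] + B[2][2] = 3 + 7 = 10) = 1 (attained at k = 1)
  C[2][0] = min over k of (A[2][0] + B[0][0] = -5 + 5 = 0, A[2][1] + B[1][0] = 3 + -5 = -2, A[2][2] + B[2][0] = 10 + -2 = 8) = -2 (attained at k = 1)
  C[2][1] = min over k of (A[2][0] + B[0][1] = -5 + -3 = -8, A[2][1] + B[1][1] = 3 + 6 = 9, A[2][2] + B[2][1] = 10 + -2 = 8) = -8 (attained at k = 0)
  C[2][2] = min over k of (A[2][0] + B[0][2] = -5 + 8 = 3, A[2][1] + B[1][2] = 3 + -4 = -1, A[2][2] + B[2][2] = 10 + 7 = 17) = -1 (attained at k = 1)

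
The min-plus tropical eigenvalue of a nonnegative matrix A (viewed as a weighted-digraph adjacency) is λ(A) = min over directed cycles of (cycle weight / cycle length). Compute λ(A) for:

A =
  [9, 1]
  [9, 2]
λ(A) = 2

Enumerate directed cycles and compute their means (weight / length). Sample:
  cycle 0 → 0: weight = 9, length = 1, mean = 9/1 ≈ 9.000
  cycle 1 → 1: weight = 2, length = 1, mean = 2/1 ≈ 2.000
  cycle 0 → 1 → 0: weight = 10, length = 2, mean = 10/2 ≈ 5.000
  cycle 1 → 0 → 1: weight = 10, length = 2, mean = 10/2 ≈ 5.000
Minimum mean = 2.000, attained e.g. along the cycle 1 → 1 with weight 2 and length 1. So λ(A) = 2/1 = 2.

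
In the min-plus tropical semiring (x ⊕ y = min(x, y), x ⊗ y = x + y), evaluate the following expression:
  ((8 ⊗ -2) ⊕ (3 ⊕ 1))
((8 ⊗ -2) ⊕ (3 ⊕ 1)) = 1

Expand innermost to outermost. Recall ⊕ takes the minimum of its arguments and ⊗ takes their sum. Working out the expression ((8 ⊗ -2) ⊕ (3 ⊕ 1)) gives 1.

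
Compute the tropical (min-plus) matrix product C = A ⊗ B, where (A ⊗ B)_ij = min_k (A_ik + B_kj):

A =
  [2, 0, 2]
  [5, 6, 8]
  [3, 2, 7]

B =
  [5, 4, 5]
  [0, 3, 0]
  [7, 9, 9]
A ⊗ B =
  [0, 3, 0]
  [6, 9, 6]
  [2, 5, 2]

Apply the min-plus product entry-by-entry:
  C[0][0] = min over k of (A[0][0] + B[0][0] = 2 + 5 = 7, A[0][1] + B[1][0] = 0 + 0 = 0, A[0][2] + B[2][0] = 2 + 7 = 9) = 0 (attained at k = 1)
  C[0][1] = min over k of (A[0][0] + B[0][1] = 2 + 4 = 6, A[0][1] + B[1][1] = 0 + 3 = 3, A[0][2] + B[2][1] = 2 + 9 = 11) = 3 (attained at k = 1)
  C[0][2] = min over k of (A[0][0] + B[0][2] = 2 + 5 = 7, A[0][1] + B[1][2] = 0 + 0 = 0, A[0][2] + B[2][2] = 2 + 9 = 11) = 0 (attained at k = 1)
  C[1][0] = min over k of (A[1][0] + B[0][0] = 5 + 5 = 10, A[1][1] + B[1][0] = 6 + 0 = 6, A[1][2] + B[2][0] = 8 + 7 = 15) = 6 (attained at k = 1)
  C[1][1] = min over k of (A[1][0] + B[0][1] = 5 + 4 = 9, A[1][1] + B[1][1] = 6 + 3 = 9, A[1][2] + B[2][1] = 8 + 9 = 17) = 9 (attained at k = 0)
  C[1][2] = min over k of (A[1][0] + B[0][2] = 5 + 5 = 10, A[1][1] + B[1][2] = 6 + 0 = 6, A[1][2] + B[2][2] = 8 + 9 = 17) = 6 (attained at k = 1)
  C[2][0] = min over k of (A[2][0] + B[0][0] = 3 + 5 = 8, A[2][1] + B[1][0] = 2 + 0 = 2, A[2][2] + B[2][0] = 7 + 7 = 14) = 2 (attained at k = 1)
  C[2][1] = min over k of (A[2][0] + B[0][1] = 3 + 4 = 7, A[2][1] + B[1][1] = 2 + 3 = 5, A[2][2] + B[2][1] = 7 + 9 = 16) = 5 (attained at k = 1)
  C[2][2] = min over k of (A[2][0] + B[0][2] = 3 + 5 = 8, A[2][1] + B[1][2] = 2 + 0 = 2, A[2][2] + B[2][2] = 7 + 9 = 16) = 2 (attained at k = 1)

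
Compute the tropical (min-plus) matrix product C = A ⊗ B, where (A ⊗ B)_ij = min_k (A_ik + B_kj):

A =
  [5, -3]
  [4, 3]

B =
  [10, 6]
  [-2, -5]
A ⊗ B =
  [-5, -8]
  [1, -2]

Apply the min-plus product entry-by-entry:
  C[0][0] = min over k of (A[0][0] + B[0][0] = 5 + 10 = 15, A[0][1] + B[1][0] = -3 + -2 = -5) = -5 (attained at k = 1)
  C[0][1] = min over k of (A[0][0] + B[0][1] = 5 + 6 = 11, A[0][1] + B[1][1] = -3 + -5 = -8) = -8 (attained at k = 1)
  C[1][0] = min over k of (A[1][0] + B[0][0] = 4 + 10 = 14, A[1][1] + B[1][0] = 3 + -2 = 1) = 1 (attained at k = 1)
  C[1][1] = min over k of (A[1][0] + B[0][1] = 4 + 6 = 10, A[1][1] + B[1][1] = 3 + -5 = -2) = -2 (attained at k = 1)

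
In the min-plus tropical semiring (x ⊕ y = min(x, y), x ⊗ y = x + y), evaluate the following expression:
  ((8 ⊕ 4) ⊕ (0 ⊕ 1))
((8 ⊕ 4) ⊕ (0 ⊕ 1)) = 0

Expand innermost to outermost. Recall ⊕ takes the minimum of its arguments and ⊗ takes their sum. Working out the expression ((8 ⊕ 4) ⊕ (0 ⊕ 1)) gives 0.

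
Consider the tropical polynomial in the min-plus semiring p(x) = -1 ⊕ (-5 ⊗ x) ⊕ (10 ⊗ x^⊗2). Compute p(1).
p(1) = -4

A tropical monomial a ⊗ x^⊗i evaluates to a + i · x. Evaluating each term at x = 1:
  Term 0 contributes -1 + 0 · 1 = -1
  Term 1 contributes -5 + 1 · 1 = -4
  Term 2 contributes 10 + 2 · 1 = 12
p(1) = ⊕ of these = min[-1, -4, 12] = -4.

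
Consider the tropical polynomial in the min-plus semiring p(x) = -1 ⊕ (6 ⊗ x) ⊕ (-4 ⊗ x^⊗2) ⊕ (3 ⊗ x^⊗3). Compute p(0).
p(0) = -4

A tropical monomial a ⊗ x^⊗i evaluates to a + i · x. Evaluating each term at x = 0:
  Term 0 contributes -1 + 0 · 0 = -1
  Term 1 contributes 6 + 1 · 0 = 6
  Term 2 contributes -4 + 2 · 0 = -4
  Term 3 contributes 3 + 3 · 0 = 3
p(0) = ⊕ of these = min[-1, 6, -4, 3] = -4.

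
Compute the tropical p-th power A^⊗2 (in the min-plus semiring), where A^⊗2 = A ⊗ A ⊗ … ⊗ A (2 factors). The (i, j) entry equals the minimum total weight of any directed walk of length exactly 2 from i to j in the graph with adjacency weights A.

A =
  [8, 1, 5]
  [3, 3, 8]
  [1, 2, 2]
A^⊗2 =
  [4, 4, 7]
  [6, 4, 8]
  [3, 2, 4]

Each entry (A^⊗2)_ij equals the minimum over all length-2 walks i = v_0 → v_1 → … → v_2 = j of Σ_t A[v_t][v_{t+1}]. For example, for (i, j) = (0, 2) we minimise over 3 possible intermediate vertex sequences; the minimum is 7, attained along the walk 0 → 2 → 2.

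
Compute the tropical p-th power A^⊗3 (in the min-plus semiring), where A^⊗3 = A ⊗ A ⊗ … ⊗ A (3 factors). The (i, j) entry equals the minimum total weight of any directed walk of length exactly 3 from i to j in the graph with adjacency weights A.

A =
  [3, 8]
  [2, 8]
A^⊗3 =
  [9, 14]
  [8, 13]

Each entry (A^⊗3)_ij equals the minimum over all length-3 walks i = v_0 → v_1 → … → v_3 = j of Σ_t A[v_t][v_{t+1}]. For example, for (i, j) = (0, 1) we minimise over 4 possible intermediate vertex sequences; the minimum is 14, attained along the walk 0 → 0 → 0 → 1.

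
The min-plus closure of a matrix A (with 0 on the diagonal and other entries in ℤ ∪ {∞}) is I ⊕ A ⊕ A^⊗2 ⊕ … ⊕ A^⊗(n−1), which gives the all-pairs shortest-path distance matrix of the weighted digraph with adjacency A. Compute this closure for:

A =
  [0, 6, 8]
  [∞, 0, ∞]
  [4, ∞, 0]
Closure =
  [0, 6, 8]
  [∞, 0, ∞]
  [4, 10, 0]

This is the Floyd-Warshall all-pairs shortest-path computation. For each intermediate vertex k = 0, 1, …, 2, update dist[i][j] ← min(dist[i][j], dist[i][k] + dist[k][j]). The final matrix gives, for each (i, j), the minimum total weight of any directed path from i to j (possibly empty when i = j).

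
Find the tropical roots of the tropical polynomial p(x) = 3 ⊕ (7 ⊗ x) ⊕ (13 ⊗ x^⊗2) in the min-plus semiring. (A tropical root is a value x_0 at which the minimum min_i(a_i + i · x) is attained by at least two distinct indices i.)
Roots: {-6, -4}

Each tropical root is a break point of the lower envelope of the lines y = a_i + i · x (there are 3 lines, with slopes 0, 1, ..., 2). Only the lines that attain the minimum somewhere contribute to roots; other lines are dominated. Here the surviving (envelope) indices are i = 2, i = 1, i = 0.
Intersections between consecutive envelope lines give the roots: for adjacent envelope indices i < j the intersection is x = (a_i − a_j) / (j − i). Reading off the sorted break points: {-6, -4}.
Verification: at each break x_0, at least two indices attain the minimum of min_i(a_i + i · x_0).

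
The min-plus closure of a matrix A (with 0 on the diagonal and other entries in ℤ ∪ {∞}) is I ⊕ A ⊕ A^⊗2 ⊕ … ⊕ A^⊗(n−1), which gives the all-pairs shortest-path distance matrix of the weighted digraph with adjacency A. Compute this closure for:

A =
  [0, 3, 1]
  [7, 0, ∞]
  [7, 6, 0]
Closure =
  [0, 3, 1]
  [7, 0, 8]
  [7, 6, 0]

This is the Floyd-Warshall all-pairs shortest-path computation. For each intermediate vertex k = 0, 1, …, 2, update dist[i][j] ← min(dist[i][j], dist[i][k] + dist[k][j]). The final matrix gives, for each (i, j), the minimum total weight of any directed path from i to j (possibly empty when i = j).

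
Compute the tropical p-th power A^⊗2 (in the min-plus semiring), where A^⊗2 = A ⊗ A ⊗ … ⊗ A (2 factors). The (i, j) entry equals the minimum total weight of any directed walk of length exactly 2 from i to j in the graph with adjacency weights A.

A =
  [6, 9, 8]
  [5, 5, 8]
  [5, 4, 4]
A^⊗2 =
  [12, 12, 12]
  [10, 10, 12]
  [9, 8, 8]

Each entry (A^⊗2)_ij equals the minimum over all length-2 walks i = v_0 → v_1 → … → v_2 = j of Σ_t A[v_t][v_{t+1}]. For example, for (i, j) = (0, 2) we minimise over 3 possible intermediate vertex sequences; the minimum is 12, attained along the walk 0 → 2 → 2.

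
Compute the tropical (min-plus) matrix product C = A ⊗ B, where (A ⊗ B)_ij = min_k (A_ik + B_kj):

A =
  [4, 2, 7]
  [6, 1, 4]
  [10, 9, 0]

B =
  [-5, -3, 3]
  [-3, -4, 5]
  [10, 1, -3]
A ⊗ B =
  [-1, -2, 4]
  [-2, -3, 1]
  [5, 1, -3]

Apply the min-plus product entry-by-entry:
  C[0][0] = min over k of (A[0][0] + B[0][0] = 4 + -5 = -1, A[0][1] + B[1][0] = 2 + -3 = -1, A[0][2] + B[2][0] = 7 + 10 = 17) = -1 (attained at k = 0)
  C[0][1] = min over k of (A[0][0] + B[0][1] = 4 + -3 = 1, A[0][1] + B[1][1] = 2 + -4 = -2, A[0][2] + B[2][1] = 7 + 1 = 8) = -2 (attained at k = 1)
  C[0][2] = min over k of (A[0][0] + B[0][2] = 4 + 3 = 7, A[0][1] + B[1][2] = 2 + 5 = 7, A[0][2] + B[2][2] = 7 + -3 = 4) = 4 (attained at k = 2)
  C[1][0] = min over k of (A[1][0] + B[0][0] = 6 + -5 = 1, A[1][1] + B[1][0] = 1 + -3 = -2, A[1][2] + B[2][0] = 4 + 10 = 14) = -2 (attained at k = 1)
  C[1][1] = min over k of (A[1][0] + B[0][1] = 6 + -3 = 3, A[1][1] + B[1][1] = 1 + -4 = -3, A[1][2] + B[2][1] = 4 + 1 = 5) = -3 (attained at k = 1)
  C[1][2] = min over k of (A[1][0] + B[0][2] = 6 + 3 = 9, A[1][1] + B[1][2] = 1 + 5 = 6, A[1][2] + B[2][2] = 4 + -3 = 1) = 1 (attained at k = 2)
  C[2][0] = min over k of (A[2][0] + B[0][0] = 10 + -5 = 5, A[2][1] + B[1][0] = 9 + -3 = 6, A[2][2] + B[2][0] = 0 + 10 = 10) = 5 (attained at k = 0)
  C[2][1] = min over k of (A[2][0] + B[0][1] = 10 + -3 = 7, A[2][1] + B[1][1] = 9 + -4 = 5, A[2][2] + B[2][1] = 0 + 1 = 1) = 1 (attained at k = 2)
  C[2][2] = min over k of (A[2][0] + B[0][2] = 10 + 3 = 13, A[2][1] + B[1][2] = 9 + 5 = 14, A[2][2] + B[2][2] = 0 + -3 = -3) = -3 (attained at k = 2)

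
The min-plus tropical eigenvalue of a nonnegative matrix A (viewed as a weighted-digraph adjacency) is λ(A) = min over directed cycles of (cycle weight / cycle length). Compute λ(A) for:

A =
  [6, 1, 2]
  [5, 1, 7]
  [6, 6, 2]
λ(A) = 1

Enumerate directed cycles and compute their means (weight / length). Sample:
  cycle 0 → 0: weight = 6, length = 1, mean = 6/1 ≈ 6.000
  cycle 1 → 1: weight = 1, length = 1, mean = 1/1 ≈ 1.000
  cycle 2 → 2: weight = 2, length = 1, mean = 2/1 ≈ 2.000
  cycle 0 → 1 → 0: weight = 6, length = 2, mean = 6/2 ≈ 3.000
  cycle 0 → 2 → 0: weight = 8, length = 2, mean = 8/2 ≈ 4.000
  cycle 1 → 0 → 1: weight = 6, length = 2, mean = 6/2 ≈ 3.000
Minimum mean = 1.000, attained e.g. along the cycle 1 → 1 with weight 1 and length 1. So λ(A) = 1/1 = 1.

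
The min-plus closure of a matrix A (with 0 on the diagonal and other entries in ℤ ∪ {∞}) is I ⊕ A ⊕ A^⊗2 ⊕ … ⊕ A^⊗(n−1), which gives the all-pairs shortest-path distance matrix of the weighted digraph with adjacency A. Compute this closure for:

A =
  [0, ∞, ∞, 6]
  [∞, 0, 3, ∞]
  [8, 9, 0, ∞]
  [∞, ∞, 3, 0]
Closure =
  [0, 18, 9, 6]
  [11, 0, 3, 17]
  [8, 9, 0, 14]
  [11, 12, 3, 0]

This is the Floyd-Warshall all-pairs shortest-path computation. For each intermediate vertex k = 0, 1, …, 3, update dist[i][j] ← min(dist[i][j], dist[i][k] + dist[k][j]). The final matrix gives, for each (i, j), the minimum total weight of any directed path from i to j (possibly empty when i = j).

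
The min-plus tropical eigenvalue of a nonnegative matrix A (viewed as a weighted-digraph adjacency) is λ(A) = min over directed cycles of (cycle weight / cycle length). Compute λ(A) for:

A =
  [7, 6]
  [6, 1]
λ(A) = 1

Enumerate directed cycles and compute their means (weight / length). Sample:
  cycle 0 → 0: weight = 7, length = 1, mean = 7/1 ≈ 7.000
  cycle 1 → 1: weight = 1, length = 1, mean = 1/1 ≈ 1.000
  cycle 0 → 1 → 0: weight = 12, length = 2, mean = 12/2 ≈ 6.000
  cycle 1 → 0 → 1: weight = 12, length = 2, mean = 12/2 ≈ 6.000
Minimum mean = 1.000, attained e.g. along the cycle 1 → 1 with weight 1 and length 1. So λ(A) = 1/1 = 1.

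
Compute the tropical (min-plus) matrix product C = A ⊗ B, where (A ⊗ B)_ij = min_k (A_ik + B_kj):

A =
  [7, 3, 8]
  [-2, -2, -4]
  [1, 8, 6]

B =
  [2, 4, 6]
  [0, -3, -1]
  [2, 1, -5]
A ⊗ B =
  [3, 0, 2]
  [-2, -5, -9]
  [3, 5, 1]

Apply the min-plus product entry-by-entry:
  C[0][0] = min over k of (A[0][0] + B[0][0] = 7 + 2 = 9, A[0][1] + B[1][0] = 3 + 0 = 3, A[0][2] + B[2][0] = 8 + 2 = 10) = 3 (attained at k = 1)
  C[0][1] = min over k of (A[0][0] + B[0][1] = 7 + 4 = 11, A[0][1] + B[1][1] = 3 + -3 = 0, A[0][2] + B[2][1] = 8 + 1 = 9) = 0 (attained at k = 1)
  C[0][2] = min over k of (A[0][0] + B[0][2] = 7 + 6 = 13, A[0][1] + B[1][2] = 3 + -1 = 2, A[0][2] + B[2][2] = 8 + -5 = 3) = 2 (attained at k = 1)
  C[1][0] = min over k of (A[1][0] + B[0][0] = -2 + 2 = 0, A[1][1] + B[1][0] = -2 + 0 = -2, A[1][2] + B[2][0] = -4 + 2 = -2) = -2 (attained at k = 1)
  C[1][1] = min over k of (A[1][0] + B[0][1] = -2 + 4 = 2, A[1][1] + B[1][1] = -2 + -3 = -5, A[1][2] + B[2][1] = -4 + 1 = -3) = -5 (attained at k = 1)
  C[1][2] = min over k of (A[1][0] + B[0][2] = -2 + 6 = 4, A[1][1] + B[1][2] = -2 + -1 = -3, A[1][2] + B[2][2] = -4 + -5 = -9) = -9 (attained at k = 2)
  C[2][0] = min over k of (A[2][0] + B[0][0] = 1 + 2 = 3, A[2][1] + B[1][0] = 8 + 0 = 8, A[2][2] + B[2][0] = 6 + 2 = 8) = 3 (attained at k = 0)
  C[2][1] = min over k of (A[2][0] + B[0][1] = 1 + 4 = 5, A[2][1] + B[1][1] = 8 + -3 = 5, A[2][2] + B[2][1] = 6 + 1 = 7) = 5 (attained at k = 0)
  C[2][2] = min over k of (A[2][0] + B[0][2] = 1 + 6 = 7, A[2][1] + B[1][2] = 8 + -1 = 7, A[2][2] + B[2][2] = 6 + -5 = 1) = 1 (attained at k = 2)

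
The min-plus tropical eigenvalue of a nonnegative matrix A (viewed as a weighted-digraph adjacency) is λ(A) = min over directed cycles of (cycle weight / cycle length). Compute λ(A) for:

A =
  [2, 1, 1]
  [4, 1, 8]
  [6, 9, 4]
λ(A) = 1

Enumerate directed cycles and compute their means (weight / length). Sample:
  cycle 0 → 0: weight = 2, length = 1, mean = 2/1 ≈ 2.000
  cycle 1 → 1: weight = 1, length = 1, mean = 1/1 ≈ 1.000
  cycle 2 → 2: weight = 4, length = 1, mean = 4/1 ≈ 4.000
  cycle 0 → 1 → 0: weight = 5, length = 2, mean = 5/2 ≈ 2.500
  cycle 0 → 2 → 0: weight = 7, length = 2, mean = 7/2 ≈ 3.500
  cycle 1 → 0 → 1: weight = 5, length = 2, mean = 5/2 ≈ 2.500
Minimum mean = 1.000, attained e.g. along the cycle 1 → 1 with weight 1 and length 1. So λ(A) = 1/1 = 1.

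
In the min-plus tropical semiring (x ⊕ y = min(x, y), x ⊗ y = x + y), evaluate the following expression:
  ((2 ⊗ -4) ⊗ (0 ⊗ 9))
((2 ⊗ -4) ⊗ (0 ⊗ 9)) = 7

Expand innermost to outermost. Recall ⊕ takes the minimum of its arguments and ⊗ takes their sum. Working out the expression ((2 ⊗ -4) ⊗ (0 ⊗ 9)) gives 7.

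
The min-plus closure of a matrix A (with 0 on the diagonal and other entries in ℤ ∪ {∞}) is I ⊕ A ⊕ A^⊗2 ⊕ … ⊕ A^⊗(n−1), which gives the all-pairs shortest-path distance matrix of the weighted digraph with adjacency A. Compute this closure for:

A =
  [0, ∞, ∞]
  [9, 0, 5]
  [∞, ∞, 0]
Closure =
  [0, ∞, ∞]
  [9, 0, 5]
  [∞, ∞, 0]

This is the Floyd-Warshall all-pairs shortest-path computation. For each intermediate vertex k = 0, 1, …, 2, update dist[i][j] ← min(dist[i][j], dist[i][k] + dist[k][j]). The final matrix gives, for each (i, j), the minimum total weight of any directed path from i to j (possibly empty when i = j).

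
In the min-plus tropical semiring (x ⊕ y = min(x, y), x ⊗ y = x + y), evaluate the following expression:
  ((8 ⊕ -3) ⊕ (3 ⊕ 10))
((8 ⊕ -3) ⊕ (3 ⊕ 10)) = -3

Expand innermost to outermost. Recall ⊕ takes the minimum of its arguments and ⊗ takes their sum. Working out the expression ((8 ⊕ -3) ⊕ (3 ⊕ 10)) gives -3.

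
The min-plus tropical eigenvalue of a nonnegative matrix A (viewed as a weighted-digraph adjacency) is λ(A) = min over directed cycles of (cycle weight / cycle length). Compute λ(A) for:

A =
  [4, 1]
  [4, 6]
λ(A) = 5/2

Enumerate directed cycles and compute their means (weight / length). Sample:
  cycle 0 → 0: weight = 4, length = 1, mean = 4/1 ≈ 4.000
  cycle 1 → 1: weight = 6, length = 1, mean = 6/1 ≈ 6.000
  cycle 0 → 1 → 0: weight = 5, length = 2, mean = 5/2 ≈ 2.500
  cycle 1 → 0 → 1: weight = 5, length = 2, mean = 5/2 ≈ 2.500
Minimum mean = 2.500, attained e.g. along the cycle 0 → 1 → 0 with weight 5 and length 2. So λ(A) = 5/2 = 5/2.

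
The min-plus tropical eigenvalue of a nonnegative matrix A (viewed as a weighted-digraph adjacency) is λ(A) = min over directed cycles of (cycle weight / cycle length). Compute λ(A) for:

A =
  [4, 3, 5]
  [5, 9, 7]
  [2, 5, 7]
λ(A) = 7/2

Enumerate directed cycles and compute their means (weight / length). Sample:
  cycle 0 → 0: weight = 4, length = 1, mean = 4/1 ≈ 4.000
  cycle 1 → 1: weight = 9, length = 1, mean = 9/1 ≈ 9.000
  cycle 2 → 2: weight = 7, length = 1, mean = 7/1 ≈ 7.000
  cycle 0 → 1 → 0: weight = 8, length = 2, mean = 8/2 ≈ 4.000
  cycle 0 → 2 → 0: weight = 7, length = 2, mean = 7/2 ≈ 3.500
  cycle 1 → 0 → 1: weight = 8, length = 2, mean = 8/2 ≈ 4.000
Minimum mean = 3.500, attained e.g. along the cycle 0 → 2 → 0 with weight 7 and length 2. So λ(A) = 7/2 = 7/2.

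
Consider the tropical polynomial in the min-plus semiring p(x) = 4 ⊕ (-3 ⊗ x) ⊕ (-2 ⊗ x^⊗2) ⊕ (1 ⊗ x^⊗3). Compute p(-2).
p(-2) = -6

A tropical monomial a ⊗ x^⊗i evaluates to a + i · x. Evaluating each term at x = -2:
  Term 0 contributes 4 + 0 · -2 = 4
  Term 1 contributes -3 + 1 · -2 = -5
  Term 2 contributes -2 + 2 · -2 = -6
  Term 3 contributes 1 + 3 · -2 = -5
p(-2) = ⊕ of these = min[4, -5, -6, -5] = -6.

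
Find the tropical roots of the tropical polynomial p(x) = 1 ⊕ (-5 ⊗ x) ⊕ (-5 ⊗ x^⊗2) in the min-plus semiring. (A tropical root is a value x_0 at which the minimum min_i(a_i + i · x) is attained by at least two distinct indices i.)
Roots: {0, 6}

Each tropical root is a break point of the lower envelope of the lines y = a_i + i · x (there are 3 lines, with slopes 0, 1, ..., 2). Only the lines that attain the minimum somewhere contribute to roots; other lines are dominated. Here the surviving (envelope) indices are i = 2, i = 1, i = 0.
Intersections between consecutive envelope lines give the roots: for adjacent envelope indices i < j the intersection is x = (a_i − a_j) / (j − i). Reading off the sorted break points: {0, 6}.
Verification: at each break x_0, at least two indices attain the minimum of min_i(a_i + i · x_0).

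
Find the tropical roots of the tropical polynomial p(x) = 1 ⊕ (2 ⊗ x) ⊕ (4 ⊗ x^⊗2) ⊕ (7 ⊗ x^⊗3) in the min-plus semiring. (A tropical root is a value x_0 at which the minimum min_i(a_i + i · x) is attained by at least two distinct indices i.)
Roots: {-3, -2, -1}

Each tropical root is a break point of the lower envelope of the lines y = a_i + i · x (there are 4 lines, with slopes 0, 1, ..., 3). Only the lines that attain the minimum somewhere contribute to roots; other lines are dominated. Here the surviving (envelope) indices are i = 3, i = 2, i = 1, i = 0.
Intersections between consecutive envelope lines give the roots: for adjacent envelope indices i < j the intersection is x = (a_i − a_j) / (j − i). Reading off the sorted break points: {-3, -2, -1}.
Verification: at each break x_0, at least two indices attain the minimum of min_i(a_i + i · x_0).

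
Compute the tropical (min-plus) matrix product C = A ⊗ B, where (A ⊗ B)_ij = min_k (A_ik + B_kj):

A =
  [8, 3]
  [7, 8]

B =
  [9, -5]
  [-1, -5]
A ⊗ B =
  [2, -2]
  [7, 2]

Apply the min-plus product entry-by-entry:
  C[0][0] = min over k of (A[0][0] + B[0][0] = 8 + 9 = 17, A[0][1] + B[1][0] = 3 + -1 = 2) = 2 (attained at k = 1)
  C[0][1] = min over k of (A[0][0] + B[0][1] = 8 + -5 = 3, A[0][1] + B[1][1] = 3 + -5 = -2) = -2 (attained at k = 1)
  C[1][0] = min over k of (A[1][0] + B[0][0] = 7 + 9 = 16, A[1][1] + B[1][0] = 8 + -1 = 7) = 7 (attained at k = 1)
  C[1][1] = min over k of (A[1][0] + B[0][1] = 7 + -5 = 2, A[1][1] + B[1][1] = 8 + -5 = 3) = 2 (attained at k = 0)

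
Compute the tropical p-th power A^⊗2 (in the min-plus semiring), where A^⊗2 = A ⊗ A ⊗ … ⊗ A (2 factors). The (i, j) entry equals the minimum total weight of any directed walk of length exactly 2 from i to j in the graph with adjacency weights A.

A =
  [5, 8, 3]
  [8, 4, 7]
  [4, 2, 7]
A^⊗2 =
  [7, 5, 8]
  [11, 8, 11]
  [9, 6, 7]

Each entry (A^⊗2)_ij equals the minimum over all length-2 walks i = v_0 → v_1 → … → v_2 = j of Σ_t A[v_t][v_{t+1}]. For example, for (i, j) = (0, 2) we minimise over 3 possible intermediate vertex sequences; the minimum is 8, attained along the walk 0 → 0 → 2.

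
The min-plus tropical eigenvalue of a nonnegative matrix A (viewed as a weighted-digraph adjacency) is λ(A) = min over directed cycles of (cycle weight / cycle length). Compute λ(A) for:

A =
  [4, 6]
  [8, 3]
λ(A) = 3

Enumerate directed cycles and compute their means (weight / length). Sample:
  cycle 0 → 0: weight = 4, length = 1, mean = 4/1 ≈ 4.000
  cycle 1 → 1: weight = 3, length = 1, mean = 3/1 ≈ 3.000
  cycle 0 → 1 → 0: weight = 14, length = 2, mean = 14/2 ≈ 7.000
  cycle 1 → 0 → 1: weight = 14, length = 2, mean = 14/2 ≈ 7.000
Minimum mean = 3.000, attained e.g. along the cycle 1 → 1 with weight 3 and length 1. So λ(A) = 3/1 = 3.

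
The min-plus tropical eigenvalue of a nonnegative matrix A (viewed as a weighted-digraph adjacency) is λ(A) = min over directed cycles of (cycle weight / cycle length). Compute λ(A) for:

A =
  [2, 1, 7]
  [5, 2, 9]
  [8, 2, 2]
λ(A) = 2

Enumerate directed cycles and compute their means (weight / length). Sample:
  cycle 0 → 0: weight = 2, length = 1, mean = 2/1 ≈ 2.000
  cycle 1 → 1: weight = 2, length = 1, mean = 2/1 ≈ 2.000
  cycle 2 → 2: weight = 2, length = 1, mean = 2/1 ≈ 2.000
  cycle 0 → 1 → 0: weight = 6, length = 2, mean = 6/2 ≈ 3.000
  cycle 0 → 2 → 0: weight = 15, length = 2, mean = 15/2 ≈ 7.500
  cycle 1 → 0 → 1: weight = 6, length = 2, mean = 6/2 ≈ 3.000
Minimum mean = 2.000, attained e.g. along the cycle 0 → 0 with weight 2 and length 1. So λ(A) = 2/1 = 2.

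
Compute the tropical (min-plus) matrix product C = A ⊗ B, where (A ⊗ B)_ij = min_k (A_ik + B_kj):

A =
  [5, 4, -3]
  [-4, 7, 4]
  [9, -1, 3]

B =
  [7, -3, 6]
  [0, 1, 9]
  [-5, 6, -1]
A ⊗ B =
  [-8, 2, -4]
  [-1, -7, 2]
  [-2, 0, 2]

Apply the min-plus product entry-by-entry:
  C[0][0] = min over k of (A[0][0] + B[0][0] = 5 + 7 = 12, A[0][1] + B[1][0] = 4 + 0 = 4, A[0][2] + B[2][0] = -3 + -5 = -8) = -8 (attained at k = 2)
  C[0][1] = min over k of (A[0][0] + B[0][1] = 5 + -3 = 2, A[0][1] + B[1][1] = 4 + 1 = 5, A[0][2] + B[2][1] = -3 + 6 = 3) = 2 (attained at k = 0)
  C[0][2] = min over k of (A[0][0] + B[0][2] = 5 + 6 = 11, A[0][1] + B[1][2] = 4 + 9 = 13, A[0][2] + B[2][2] = -3 + -1 = -4) = -4 (attained at k = 2)
  C[1][0] = min over k of (A[1][0] + B[0][0] = -4 + 7 = 3, A[1][1] + B[1][0] = 7 + 0 = 7, A[1][2] + B[2][0] = 4 + -5 = -1) = -1 (attained at k = 2)
  C[1][1] = min over k of (A[1][0] + B[0][1] = -4 + -3 = -7, A[1][1] + B[1][1] = 7 + 1 = 8, A[1][2] + B[2][1] = 4 + 6 = 10) = -7 (attained at k = 0)
  C[1][2] = min over k of (A[1][0] + B[0][2] = -4 + 6 = 2, A[1][1] + B[1][2] = 7 + 9 = 16, A[1][2] + B[2][2] = 4 + -1 = 3) = 2 (attained at k = 0)
  C[2][0] = min over k of (A[2][0] + B[0][0] = 9 + 7 = 16, A[2][1] + B[1][0] = -1 + 0 = -1, A[2][2] + B[2][0] = 3 + -5 = -2) = -2 (attained at k = 2)
  C[2][1] = min over k of (A[2][0] + B[0][1] = 9 + -3 = 6, A[2][1] + B[1][1] = -1 + 1 = 0, A[2][2] + B[2][1] = 3 + 6 = 9) = 0 (attained at k = 1)
  C[2][2] = min over k of (A[2][0] + B[0][2] = 9 + 6 = 15, A[2][1] + B[1][2] = -1 + 9 = 8, A[2][2] + B[2][2] = 3 + -1 = 2) = 2 (attained at k = 2)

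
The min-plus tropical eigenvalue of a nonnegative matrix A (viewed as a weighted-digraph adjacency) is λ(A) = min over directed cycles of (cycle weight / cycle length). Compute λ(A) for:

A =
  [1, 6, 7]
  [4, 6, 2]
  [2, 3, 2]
λ(A) = 1

Enumerate directed cycles and compute their means (weight / length). Sample:
  cycle 0 → 0: weight = 1, length = 1, mean = 1/1 ≈ 1.000
  cycle 1 → 1: weight = 6, length = 1, mean = 6/1 ≈ 6.000
  cycle 2 → 2: weight = 2, length = 1, mean = 2/1 ≈ 2.000
  cycle 0 → 1 → 0: weight = 10, length = 2, mean = 10/2 ≈ 5.000
  cycle 0 → 2 → 0: weight = 9, length = 2, mean = 9/2 ≈ 4.500
  cycle 1 → 0 → 1: weight = 10, length = 2, mean = 10/2 ≈ 5.000
Minimum mean = 1.000, attained e.g. along the cycle 0 → 0 with weight 1 and length 1. So λ(A) = 1/1 = 1.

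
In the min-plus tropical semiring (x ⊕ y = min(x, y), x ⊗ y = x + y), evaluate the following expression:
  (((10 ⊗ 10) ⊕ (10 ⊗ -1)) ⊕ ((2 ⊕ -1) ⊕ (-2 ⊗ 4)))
(((10 ⊗ 10) ⊕ (10 ⊗ -1)) ⊕ ((2 ⊕ -1) ⊕ (-2 ⊗ 4))) = -1

Expand innermost to outermost. Recall ⊕ takes the minimum of its arguments and ⊗ takes their sum. Working out the expression (((10 ⊗ 10) ⊕ (10 ⊗ -1)) ⊕ ((2 ⊕ -1) ⊕ (-2 ⊗ 4))) gives -1.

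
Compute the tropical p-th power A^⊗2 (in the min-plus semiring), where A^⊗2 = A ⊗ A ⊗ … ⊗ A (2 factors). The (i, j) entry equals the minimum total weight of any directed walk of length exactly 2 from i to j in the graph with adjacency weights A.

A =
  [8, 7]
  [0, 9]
A^⊗2 =
  [7, 15]
  [8, 7]

Each entry (A^⊗2)_ij equals the minimum over all length-2 walks i = v_0 → v_1 → … → v_2 = j of Σ_t A[v_t][v_{t+1}]. For example, for (i, j) = (0, 1) we minimise over 2 possible intermediate vertex sequences; the minimum is 15, attained along the walk 0 → 0 → 1.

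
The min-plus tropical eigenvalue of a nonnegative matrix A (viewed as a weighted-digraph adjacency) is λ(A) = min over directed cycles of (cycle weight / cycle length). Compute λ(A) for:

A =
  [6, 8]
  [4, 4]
λ(A) = 4

Enumerate directed cycles and compute their means (weight / length). Sample:
  cycle 0 → 0: weight = 6, length = 1, mean = 6/1 ≈ 6.000
  cycle 1 → 1: weight = 4, length = 1, mean = 4/1 ≈ 4.000
  cycle 0 → 1 → 0: weight = 12, length = 2, mean = 12/2 ≈ 6.000
  cycle 1 → 0 → 1: weight = 12, length = 2, mean = 12/2 ≈ 6.000
Minimum mean = 4.000, attained e.g. along the cycle 1 → 1 with weight 4 and length 1. So λ(A) = 4/1 = 4.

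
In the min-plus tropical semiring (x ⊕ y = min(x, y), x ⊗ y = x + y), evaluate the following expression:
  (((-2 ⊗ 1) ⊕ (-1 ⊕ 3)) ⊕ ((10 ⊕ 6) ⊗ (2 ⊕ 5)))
(((-2 ⊗ 1) ⊕ (-1 ⊕ 3)) ⊕ ((10 ⊕ 6) ⊗ (2 ⊕ 5))) = -1

Expand innermost to outermost. Recall ⊕ takes the minimum of its arguments and ⊗ takes their sum. Working out the expression (((-2 ⊗ 1) ⊕ (-1 ⊕ 3)) ⊕ ((10 ⊕ 6) ⊗ (2 ⊕ 5))) gives -1.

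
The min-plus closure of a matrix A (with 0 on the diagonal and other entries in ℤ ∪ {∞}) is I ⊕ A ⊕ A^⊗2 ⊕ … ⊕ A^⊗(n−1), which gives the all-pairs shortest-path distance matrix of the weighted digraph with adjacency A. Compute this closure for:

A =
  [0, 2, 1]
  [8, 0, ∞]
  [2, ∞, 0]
Closure =
  [0, 2, 1]
  [8, 0, 9]
  [2, 4, 0]

This is the Floyd-Warshall all-pairs shortest-path computation. For each intermediate vertex k = 0, 1, …, 2, update dist[i][j] ← min(dist[i][j], dist[i][k] + dist[k][j]). The final matrix gives, for each (i, j), the minimum total weight of any directed path from i to j (possibly empty when i = j).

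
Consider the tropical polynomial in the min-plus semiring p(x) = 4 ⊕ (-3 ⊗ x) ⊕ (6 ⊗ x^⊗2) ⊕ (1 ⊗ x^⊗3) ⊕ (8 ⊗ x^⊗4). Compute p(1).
p(1) = -2

A tropical monomial a ⊗ x^⊗i evaluates to a + i · x. Evaluating each term at x = 1:
  Term 0 contributes 4 + 0 · 1 = 4
  Term 1 contributes -3 + 1 · 1 = -2
  Term 2 contributes 6 + 2 · 1 = 8
  Term 3 contributes 1 + 3 · 1 = 4
  Term 4 contributes 8 + 4 · 1 = 12
p(1) = ⊕ of these = min[4, -2, 8, 4, 12] = -2.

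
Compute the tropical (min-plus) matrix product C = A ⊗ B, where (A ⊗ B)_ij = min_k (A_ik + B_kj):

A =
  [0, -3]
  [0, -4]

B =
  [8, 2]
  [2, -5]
A ⊗ B =
  [-1, -8]
  [-2, -9]

Apply the min-plus product entry-by-entry:
  C[0][0] = min over k of (A[0][0] + B[0][0] = 0 + 8 = 8, A[0][1] + B[1][0] = -3 + 2 = -1) = -1 (attained at k = 1)
  C[0][1] = min over k of (A[0][0] + B[0][1] = 0 + 2 = 2, A[0][1] + B[1][1] = -3 + -5 = -8) = -8 (attained at k = 1)
  C[1][0] = min over k of (A[1][0] + B[0][0] = 0 + 8 = 8, A[1][1] + B[1][0] = -4 + 2 = -2) = -2 (attained at k = 1)
  C[1][1] = min over k of (A[1][0] + B[0][1] = 0 + 2 = 2, A[1][1] + B[1][1] = -4 + -5 = -9) = -9 (attained at k = 1)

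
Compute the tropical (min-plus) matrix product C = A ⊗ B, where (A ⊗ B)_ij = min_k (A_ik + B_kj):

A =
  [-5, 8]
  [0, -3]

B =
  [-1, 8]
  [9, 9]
A ⊗ B =
  [-6, 3]
  [-1, 6]

Apply the min-plus product entry-by-entry:
  C[0][0] = min over k of (A[0][0] + B[0][0] = -5 + -1 = -6, A[0][1] + B[1][0] = 8 + 9 = 17) = -6 (attained at k = 0)
  C[0][1] = min over k of (A[0][0] + B[0][1] = -5 + 8 = 3, A[0][1] + B[1][1] = 8 + 9 = 17) = 3 (attained at k = 0)
  C[1][0] = min over k of (A[1][0] + B[0][0] = 0 + -1 = -1, A[1][1] + B[1][0] = -3 + 9 = 6) = -1 (attained at k = 0)
  C[1][1] = min over k of (A[1][0] + B[0][1] = 0 + 8 = 8, A[1][1] + B[1][1] = -3 + 9 = 6) = 6 (attained at k = 1)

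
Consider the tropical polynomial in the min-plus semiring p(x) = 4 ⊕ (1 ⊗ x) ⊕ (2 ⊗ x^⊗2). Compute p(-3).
p(-3) = -4

A tropical monomial a ⊗ x^⊗i evaluates to a + i · x. Evaluating each term at x = -3:
  Term 0 contributes 4 + 0 · -3 = 4
  Term 1 contributes 1 + 1 · -3 = -2
  Term 2 contributes 2 + 2 · -3 = -4
p(-3) = ⊕ of these = min[4, -2, -4] = -4.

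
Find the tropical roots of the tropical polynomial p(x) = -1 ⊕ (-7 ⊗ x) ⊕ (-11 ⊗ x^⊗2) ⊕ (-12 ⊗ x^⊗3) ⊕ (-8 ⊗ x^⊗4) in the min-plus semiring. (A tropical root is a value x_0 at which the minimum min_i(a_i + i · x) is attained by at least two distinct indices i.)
Roots: {-4, 1, 4, 6}

Each tropical root is a break point of the lower envelope of the lines y = a_i + i · x (there are 5 lines, with slopes 0, 1, ..., 4). Only the lines that attain the minimum somewhere contribute to roots; other lines are dominated. Here the surviving (envelope) indices are i = 4, i = 3, i = 2, i = 1, i = 0.
Intersections between consecutive envelope lines give the roots: for adjacent envelope indices i < j the intersection is x = (a_i − a_j) / (j − i). Reading off the sorted break points: {-4, 1, 4, 6}.
Verification: at each break x_0, at least two indices attain the minimum of min_i(a_i + i · x_0).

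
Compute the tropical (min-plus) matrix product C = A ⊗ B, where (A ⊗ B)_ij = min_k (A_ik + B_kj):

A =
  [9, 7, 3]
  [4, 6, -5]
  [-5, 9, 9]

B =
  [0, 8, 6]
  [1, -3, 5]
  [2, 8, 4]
A ⊗ B =
  [5, 4, 7]
  [-3, 3, -1]
  [-5, 3, 1]

Apply the min-plus product entry-by-entry:
  C[0][0] = min over k of (A[0][0] + B[0][0] = 9 + 0 = 9, A[0][1] + B[1][0] = 7 + 1 = 8, A[0][2] + B[2][0] = 3 + 2 = 5) = 5 (attained at k = 2)
  C[0][1] = min over k of (A[0][0] + B[0][1] = 9 + 8 = 17, A[0][1] + B[1][1] = 7 + -3 = 4, A[0][2] + B[2][1] = 3 + 8 = 11) = 4 (attained at k = 1)
  C[0][2] = min over k of (A[0][0] + B[0][2] = 9 + 6 = 15, A[0][1] + B[1][2] = 7 + 5 = 12, A[0][2] + B[2][2] = 3 + 4 = 7) = 7 (attained at k = 2)
  C[1][0] = min over k of (A[1][0] + B[0][0] = 4 + 0 = 4, A[1][1] + B[1][0] = 6 + 1 = 7, A[1][2] + B[2][0] = -5 + 2 = -3) = -3 (attained at k = 2)
  C[1][1] = min over k of (A[1][0] + B[0][1] = 4 + 8 = 12, A[1][1] + B[1][1] = 6 + -3 = 3, A[1][2] + B[2][1] = -5 + 8 = 3) = 3 (attained at k = 1)
  C[1][2] = min over k of (A[1][0] + B[0][2] = 4 + 6 = 10, A[1][1] + B[1][2] = 6 + 5 = 11, A[1][2] + B[2][2] = -5 + 4 = -1) = -1 (attained at k = 2)
  C[2][0] = min over k of (A[2][0] + B[0][0] = -5 + 0 = -5, A[2][1] + B[1][0] = 9 + 1 = 10, A[2][2] + B[2][0] = 9 + 2 = 11) = -5 (attained at k = 0)
  C[2][1] = min over k of (A[2][0] + B[0][1] = -5 + 8 = 3, A[2][1] + B[1][1] = 9 + -3 = 6, A[2][2] + B[2][1] = 9 + 8 = 17) = 3 (attained at k = 0)
  C[2][2] = min over k of (A[2][0] + B[0][2] = -5 + 6 = 1, A[2][1] + B[1][2] = 9 + 5 = 14, A[2][2] + B[2][2] = 9 + 4 = 13) = 1 (attained at k = 0)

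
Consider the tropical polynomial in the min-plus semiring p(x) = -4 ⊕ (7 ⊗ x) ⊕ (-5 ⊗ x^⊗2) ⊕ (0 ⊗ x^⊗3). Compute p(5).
p(5) = -4

A tropical monomial a ⊗ x^⊗i evaluates to a + i · x. Evaluating each term at x = 5:
  Term 0 contributes -4 + 0 · 5 = -4
  Term 1 contributes 7 + 1 · 5 = 12
  Term 2 contributes -5 + 2 · 5 = 5
  Term 3 contributes 0 + 3 · 5 = 15
p(5) = ⊕ of these = min[-4, 12, 5, 15] = -4.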